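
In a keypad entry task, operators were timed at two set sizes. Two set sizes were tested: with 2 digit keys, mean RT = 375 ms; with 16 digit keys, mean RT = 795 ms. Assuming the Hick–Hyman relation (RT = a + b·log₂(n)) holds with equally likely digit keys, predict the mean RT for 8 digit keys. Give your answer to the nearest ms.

655 ms

Fit slope and intercept:
  b = (795 − 375) / (log₂ 16 − log₂ 2) = 420 / (4 − 1) = 140 ms/bit
  a = 375 − 140 × 1 = 235 ms
Then RT(8) = 235 + 140 × log₂ 8 = 235 + 140 × 3 ≈ 655.000 ms.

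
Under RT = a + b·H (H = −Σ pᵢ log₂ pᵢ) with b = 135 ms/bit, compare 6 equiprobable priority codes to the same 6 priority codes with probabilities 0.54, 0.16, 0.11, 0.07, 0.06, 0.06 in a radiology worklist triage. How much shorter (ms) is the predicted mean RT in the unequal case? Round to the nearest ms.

Equiprobable entropy H₀ = log₂ 6 = 2.5850 bits.
Skewed entropy H = −Σ pᵢ log₂ pᵢ = 2.0090 bits.
ΔRT = b·(H₀ − H) = 135 × 0.5760 = 77.76 ms.

78 ms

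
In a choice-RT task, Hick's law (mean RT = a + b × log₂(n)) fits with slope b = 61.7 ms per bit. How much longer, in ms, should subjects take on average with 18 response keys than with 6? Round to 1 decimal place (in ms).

97.8 ms

The intercept a cancels: ΔRT = b·(log₂ n₂ − log₂ n₁) = b·log₂(n₂/n₁).
log₂(18) − log₂(6) = 4.1699 − 2.5850 = 1.5850.
ΔRT = 61.7 × 1.5850 = 97.792 ms.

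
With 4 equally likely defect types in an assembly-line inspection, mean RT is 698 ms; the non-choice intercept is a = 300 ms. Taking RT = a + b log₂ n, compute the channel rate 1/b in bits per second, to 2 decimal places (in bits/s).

b = (698 − 300)/log₂ 4 = 398/2 = 199.000 ms per bit = 0.19900 s/bit; the reciprocal is 5.025 bits/s.

5.03 bits/s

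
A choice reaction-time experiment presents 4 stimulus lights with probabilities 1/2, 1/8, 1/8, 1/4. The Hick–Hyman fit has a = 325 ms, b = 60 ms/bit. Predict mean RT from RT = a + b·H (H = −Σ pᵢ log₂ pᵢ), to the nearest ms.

430 ms

H = −Σ pᵢ log₂ pᵢ = 0.5·1 + 0.125·3 + 0.125·3 + 0.25·2 = 1.750 bits.
RT = 325 + 60 × 1.750 = 430.00 ms.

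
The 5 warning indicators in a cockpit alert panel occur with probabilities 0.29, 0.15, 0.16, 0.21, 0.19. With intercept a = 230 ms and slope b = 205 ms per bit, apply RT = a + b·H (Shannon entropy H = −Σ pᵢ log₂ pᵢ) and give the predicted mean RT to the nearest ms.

697 ms

H = 0.29·log₂(1/0.29) + 0.15·log₂(1/0.15) + 0.16·log₂(1/0.16) + 0.21·log₂(1/0.21) + 0.19·log₂(1/0.19) = 2.2795 bits.
RT = 230 + 205 × 2.2795 = 697.30 ms.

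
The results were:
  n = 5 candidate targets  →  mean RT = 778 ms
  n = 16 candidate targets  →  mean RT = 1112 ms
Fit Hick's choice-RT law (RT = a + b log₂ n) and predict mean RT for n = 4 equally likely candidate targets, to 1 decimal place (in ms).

Solve the two-equation system in a and b:
  b = (1112 − 778) / (log₂ 16 − log₂ 5) = 334 / (4 − 2.3219) = 199.038 ms/bit
  a = 778 − 199.038 × 2.3219 = 315.848 ms
Then RT(4) = 315.848 + 199.038 × log₂ 4 = 315.848 + 199.038 × 2 ≈ 713.924 ms.

713.9 ms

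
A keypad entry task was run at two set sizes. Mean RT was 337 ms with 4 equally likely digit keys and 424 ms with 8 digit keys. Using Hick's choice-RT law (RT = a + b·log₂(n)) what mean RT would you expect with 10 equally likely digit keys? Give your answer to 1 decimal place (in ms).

Solve the two-equation system in a and b:
  b = (424 − 337) / (log₂ 8 − log₂ 4) = 87 / (3 − 2) = 87.000 ms/bit
  a = 337 − 87.000 × 2 = 163.000 ms
Then RT(10) = 163.000 + 87.000 × log₂ 10 = 163.000 + 87.000 × 3.3219 ≈ 452.008 ms.

452.0 ms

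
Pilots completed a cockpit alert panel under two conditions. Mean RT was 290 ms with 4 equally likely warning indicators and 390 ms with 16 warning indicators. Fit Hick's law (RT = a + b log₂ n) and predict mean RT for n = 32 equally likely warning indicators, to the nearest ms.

440 ms

RT is linear in log₂ n, so two points fix the line:
  b = (390 − 290) / (log₂ 16 − log₂ 4) = 100 / (4 − 2) = 50 ms/bit
  a = 290 − 50 × 2 = 190 ms
Then RT(32) = 190 + 50 × log₂ 32 = 190 + 50 × 5 ≈ 440.000 ms.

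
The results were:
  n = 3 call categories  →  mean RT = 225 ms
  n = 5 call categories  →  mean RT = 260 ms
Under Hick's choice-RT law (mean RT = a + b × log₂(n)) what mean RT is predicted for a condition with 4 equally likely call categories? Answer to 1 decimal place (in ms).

Fit slope and intercept:
  b = (260 − 225) / (log₂ 5 − log₂ 3) = 35 / (2.3219 − 1.5850) = 47.492 ms/bit
  a = 225 − 47.492 × 1.5850 = 149.727 ms
Then RT(4) = 149.727 + 47.492 × log₂ 4 = 149.727 + 47.492 × 2 ≈ 244.711 ms.

244.7 ms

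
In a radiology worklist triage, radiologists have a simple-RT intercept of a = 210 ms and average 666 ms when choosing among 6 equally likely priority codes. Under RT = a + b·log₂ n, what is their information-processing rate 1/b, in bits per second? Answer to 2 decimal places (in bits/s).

5.67 bits/s

b = (666 − 210)/log₂ 6 = 456/2.5850 = 176.405 ms per bit = 0.17640 s/bit; the reciprocal is 5.669 bits/s.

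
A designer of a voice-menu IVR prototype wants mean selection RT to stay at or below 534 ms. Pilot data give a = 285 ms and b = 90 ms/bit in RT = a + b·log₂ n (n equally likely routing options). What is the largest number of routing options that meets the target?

Information budget: (534 − 285)/90 = 2.7667 bits, so n ≤ 2^2.7667 = 6.805 → at most 6.

6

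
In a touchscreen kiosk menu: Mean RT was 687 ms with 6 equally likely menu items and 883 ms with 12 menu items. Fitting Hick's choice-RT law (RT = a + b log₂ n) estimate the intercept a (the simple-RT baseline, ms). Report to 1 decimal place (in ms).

b = (RT₂ − RT₁)/(log₂ n₂ − log₂ n₁) = (883 − 687)/(3.5850 − 2.5850) = 196.000 ms/bit.
Intercept: a = 687 − 196.000·log₂(6) = 180.347 ms.

180.3 ms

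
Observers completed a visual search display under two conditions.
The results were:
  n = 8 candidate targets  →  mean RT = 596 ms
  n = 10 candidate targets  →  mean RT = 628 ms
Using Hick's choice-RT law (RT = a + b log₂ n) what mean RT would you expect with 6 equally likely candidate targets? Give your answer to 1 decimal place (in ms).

554.7 ms

Solve the two-equation system in a and b:
  b = (628 − 596) / (log₂ 10 − log₂ 8) = 32 / (3.3219 − 3) = 99.401 ms/bit
  a = 596 − 99.401 × 3 = 297.797 ms
Then RT(6) = 297.797 + 99.401 × log₂ 6 = 297.797 + 99.401 × 2.5850 ≈ 554.745 ms.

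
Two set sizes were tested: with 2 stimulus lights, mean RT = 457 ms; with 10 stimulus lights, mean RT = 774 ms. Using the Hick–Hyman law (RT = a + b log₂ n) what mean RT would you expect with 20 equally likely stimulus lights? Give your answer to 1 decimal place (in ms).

With log₂ n on the abscissa the relation is linear; from the two conditions:
  b = (774 − 457) / (log₂ 10 − log₂ 2) = 317 / (3.3219 − 1) = 136.524 ms/bit
  a = 457 − 136.524 × 1 = 320.476 ms
Then RT(20) = 320.476 + 136.524 × log₂ 20 = 320.476 + 136.524 × 4.3219 ≈ 910.524 ms.

910.5 ms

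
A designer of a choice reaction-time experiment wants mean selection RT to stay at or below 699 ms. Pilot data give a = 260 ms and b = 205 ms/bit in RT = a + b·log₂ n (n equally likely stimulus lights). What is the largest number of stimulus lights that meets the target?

205·log₂ n ≤ 699 − 260 = 439, giving log₂ n ≤ 2.1415 and n ≤ 4.412. The largest whole number is 4.

4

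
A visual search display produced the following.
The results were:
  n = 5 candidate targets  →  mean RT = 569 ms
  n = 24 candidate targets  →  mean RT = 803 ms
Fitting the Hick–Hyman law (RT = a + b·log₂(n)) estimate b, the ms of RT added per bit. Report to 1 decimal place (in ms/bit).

The slope on a log₂ axis is (803 − 569) / (4.5850 − 2.3219) = 103.401 ms/bit.

103.4 ms/bit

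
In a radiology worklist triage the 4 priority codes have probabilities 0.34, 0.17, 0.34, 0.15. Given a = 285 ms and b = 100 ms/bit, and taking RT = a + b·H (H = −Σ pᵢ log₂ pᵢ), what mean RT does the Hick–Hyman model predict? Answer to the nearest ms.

475 ms

Entropy contributions −pᵢ log₂ pᵢ: 0.5292, 0.4346, 0.5292, 0.4105; sum H = 1.9035 bits.
RT = a + bH = 285 + 100·1.9035 = 475.35 ms.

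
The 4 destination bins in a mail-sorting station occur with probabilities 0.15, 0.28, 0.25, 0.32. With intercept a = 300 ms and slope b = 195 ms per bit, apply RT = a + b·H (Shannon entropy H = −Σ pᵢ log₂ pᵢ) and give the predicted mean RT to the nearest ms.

680 ms

H = 0.15·log₂(1/0.15) + 0.28·log₂(1/0.28) + 0.25·log₂(1/0.25) + 0.32·log₂(1/0.32) = 1.9508 bits.
RT = 300 + 195 × 1.9508 = 680.41 ms.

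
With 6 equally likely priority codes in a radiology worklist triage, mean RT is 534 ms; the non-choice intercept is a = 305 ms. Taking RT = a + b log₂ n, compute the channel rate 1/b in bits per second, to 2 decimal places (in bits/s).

11.29 bits/s

Choice component = 534 − 305 = 229 ms over log₂(6) = 2.5850 bits.
b = 229 / 2.5850 = 88.589 ms/bit, so 1/b = 11.288 bits/s.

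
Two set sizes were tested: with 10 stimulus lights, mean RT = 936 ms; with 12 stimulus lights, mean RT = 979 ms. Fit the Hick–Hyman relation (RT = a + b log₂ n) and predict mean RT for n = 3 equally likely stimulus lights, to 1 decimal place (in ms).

Fit slope and intercept:
  b = (979 − 936) / (log₂ 12 − log₂ 10) = 43 / (3.5850 − 3.3219) = 163.477 ms/bit
  a = 936 − 163.477 × 3.3219 = 392.942 ms
Then RT(3) = 392.942 + 163.477 × log₂ 3 = 392.942 + 163.477 × 1.5850 ≈ 652.047 ms.

652.0 ms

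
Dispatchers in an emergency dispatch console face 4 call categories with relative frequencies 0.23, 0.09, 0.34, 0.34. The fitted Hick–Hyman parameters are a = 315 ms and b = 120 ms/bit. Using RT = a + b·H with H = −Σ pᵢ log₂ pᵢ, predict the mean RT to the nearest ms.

H = 0.23·log₂(1/0.23) + 0.09·log₂(1/0.09) + 0.34·log₂(1/0.34) + 0.34·log₂(1/0.34) = 1.8587 bits.
RT = 315 + 120 × 1.8587 = 538.04 ms.

538 ms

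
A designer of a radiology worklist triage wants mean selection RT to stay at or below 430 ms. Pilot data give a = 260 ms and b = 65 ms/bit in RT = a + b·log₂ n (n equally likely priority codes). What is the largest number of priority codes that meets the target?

Information budget: (430 − 260)/65 = 2.6154 bits, so n ≤ 2^2.6154 = 6.128 → at most 6.

6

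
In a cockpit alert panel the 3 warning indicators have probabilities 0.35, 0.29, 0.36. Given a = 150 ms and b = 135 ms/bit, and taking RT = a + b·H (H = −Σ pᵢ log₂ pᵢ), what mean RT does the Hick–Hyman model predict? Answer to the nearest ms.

363 ms

H = 0.35·log₂(1/0.35) + 0.29·log₂(1/0.29) + 0.36·log₂(1/0.36) = 1.5786 bits.
RT = 150 + 135 × 1.5786 = 363.11 ms.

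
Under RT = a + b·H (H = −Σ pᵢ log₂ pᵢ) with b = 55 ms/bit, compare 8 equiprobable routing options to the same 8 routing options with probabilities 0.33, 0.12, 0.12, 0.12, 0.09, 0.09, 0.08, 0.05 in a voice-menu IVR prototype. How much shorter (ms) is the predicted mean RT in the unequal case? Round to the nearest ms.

Equiprobable entropy H₀ = log₂ 8 = 3.0000 bits.
Skewed entropy H = −Σ pᵢ log₂ pᵢ = 2.7619 bits.
ΔRT = b·(H₀ − H) = 55 × 0.2381 = 13.09 ms.

13 ms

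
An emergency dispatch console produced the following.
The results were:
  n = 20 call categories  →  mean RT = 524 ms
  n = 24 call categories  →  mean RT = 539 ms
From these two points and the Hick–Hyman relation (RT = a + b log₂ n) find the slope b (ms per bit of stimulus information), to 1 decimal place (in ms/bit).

b = (RT₂ − RT₁)/(log₂ n₂ − log₂ n₁) = (539 − 524)/(4.5850 − 4.3219) = 57.027 ms/bit.

57.0 ms/bit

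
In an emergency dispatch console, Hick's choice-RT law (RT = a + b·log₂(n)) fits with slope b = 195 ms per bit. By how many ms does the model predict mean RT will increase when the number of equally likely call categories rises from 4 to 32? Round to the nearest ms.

585 ms

The intercept a cancels: ΔRT = b·(log₂ n₂ − log₂ n₁) = b·log₂(n₂/n₁).
log₂(32) − log₂(4) = log₂(32/4) = log₂(8) = 3.
ΔRT = 195 × 3.0000 = 585.000 ms.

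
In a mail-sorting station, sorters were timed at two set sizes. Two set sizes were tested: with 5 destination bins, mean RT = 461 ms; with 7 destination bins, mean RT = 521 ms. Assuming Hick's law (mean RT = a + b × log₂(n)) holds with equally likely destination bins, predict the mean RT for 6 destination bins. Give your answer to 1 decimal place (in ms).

493.5 ms

RT is linear in log₂ n, so two points fix the line:
  b = (521 − 461) / (log₂ 7 − log₂ 5) = 60 / (2.8074 − 2.3219) = 123.603 ms/bit
  a = 461 − 123.603 × 2.3219 = 174.004 ms
Then RT(6) = 174.004 + 123.603 × log₂ 6 = 174.004 + 123.603 × 2.5850 ≈ 493.512 ms.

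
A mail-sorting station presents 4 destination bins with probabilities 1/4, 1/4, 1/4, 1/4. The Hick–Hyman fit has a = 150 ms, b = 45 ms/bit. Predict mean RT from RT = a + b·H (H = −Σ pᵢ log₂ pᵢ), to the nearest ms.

240 ms

H = −Σ pᵢ log₂ pᵢ = 0.25·2 + 0.25·2 + 0.25·2 + 0.25·2 = 2.000 bits.
RT = 150 + 45 × 2.000 = 240.00 ms.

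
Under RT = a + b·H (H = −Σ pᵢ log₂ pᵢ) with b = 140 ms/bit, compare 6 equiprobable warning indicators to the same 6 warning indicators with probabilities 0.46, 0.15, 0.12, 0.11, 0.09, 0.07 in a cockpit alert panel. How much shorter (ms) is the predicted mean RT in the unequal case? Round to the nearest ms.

50 ms

The RT saving is b·ΔH. Equiprobable H₀ = log₂(6) = 2.5850 bits; with the given probabilities H = 2.2244 bits.
b·(H₀ − H) = 140 × (2.5850 − 2.2244) = 50.47 ms.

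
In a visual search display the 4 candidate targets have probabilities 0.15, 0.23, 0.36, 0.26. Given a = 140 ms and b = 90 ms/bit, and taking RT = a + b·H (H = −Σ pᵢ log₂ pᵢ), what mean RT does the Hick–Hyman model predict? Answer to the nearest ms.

314 ms

H = 0.15·log₂(1/0.15) + 0.23·log₂(1/0.23) + 0.36·log₂(1/0.36) + 0.26·log₂(1/0.26) = 1.9341 bits.
RT = 140 + 90 × 1.9341 = 314.07 ms.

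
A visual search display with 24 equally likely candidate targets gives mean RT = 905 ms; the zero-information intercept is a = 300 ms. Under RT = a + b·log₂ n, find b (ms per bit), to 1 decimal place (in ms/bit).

b = (905 − 300) / log₂(24) = 605 / 4.5850 = 131.953 ms/bit.

132.0 ms/bit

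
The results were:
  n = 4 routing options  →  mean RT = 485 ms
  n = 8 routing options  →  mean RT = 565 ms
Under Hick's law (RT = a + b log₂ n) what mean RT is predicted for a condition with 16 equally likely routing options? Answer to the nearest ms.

With log₂ n on the abscissa the relation is linear; from the two conditions:
  b = (565 − 485) / (log₂ 8 − log₂ 4) = 80 / (3 − 2) = 80 ms/bit
  a = 485 − 80 × 2 = 325 ms
Then RT(16) = 325 + 80 × log₂ 16 = 325 + 80 × 4 ≈ 645.000 ms.

645 ms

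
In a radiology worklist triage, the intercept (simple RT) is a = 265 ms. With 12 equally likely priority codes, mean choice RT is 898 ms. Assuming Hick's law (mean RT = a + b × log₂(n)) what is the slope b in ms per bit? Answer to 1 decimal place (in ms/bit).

176.6 ms/bit

12 alternatives carry log₂ 12 = 3.5850 bits; the choice cost is 898 − 265 = 633 ms, so b = 633/3.5850 = 176.571 ms/bit.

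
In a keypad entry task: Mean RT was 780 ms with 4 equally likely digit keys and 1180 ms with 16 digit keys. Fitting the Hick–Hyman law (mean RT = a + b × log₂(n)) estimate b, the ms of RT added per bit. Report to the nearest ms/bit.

200 ms/bit

b = (RT₂ − RT₁)/(log₂ n₂ − log₂ n₁) = (1180 − 780)/(4 − 2) = 200 ms/bit.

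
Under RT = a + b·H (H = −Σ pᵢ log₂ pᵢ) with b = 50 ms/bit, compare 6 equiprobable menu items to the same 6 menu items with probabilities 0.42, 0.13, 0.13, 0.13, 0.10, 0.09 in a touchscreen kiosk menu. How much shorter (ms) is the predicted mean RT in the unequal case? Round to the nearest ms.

Equiprobable entropy H₀ = log₂ 6 = 2.5850 bits.
Skewed entropy H = −Σ pᵢ log₂ pᵢ = 2.3184 bits.
ΔRT = b·(H₀ − H) = 50 × 0.2665 = 13.33 ms.

13 ms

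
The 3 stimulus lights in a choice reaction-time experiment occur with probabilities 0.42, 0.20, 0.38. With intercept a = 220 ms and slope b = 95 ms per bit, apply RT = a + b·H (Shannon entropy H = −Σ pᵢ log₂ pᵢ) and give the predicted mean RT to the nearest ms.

H = 0.42·log₂(1/0.42) + 0.20·log₂(1/0.20) + 0.38·log₂(1/0.38) = 1.5205 bits.
RT = 220 + 95 × 1.5205 = 364.45 ms.

364 ms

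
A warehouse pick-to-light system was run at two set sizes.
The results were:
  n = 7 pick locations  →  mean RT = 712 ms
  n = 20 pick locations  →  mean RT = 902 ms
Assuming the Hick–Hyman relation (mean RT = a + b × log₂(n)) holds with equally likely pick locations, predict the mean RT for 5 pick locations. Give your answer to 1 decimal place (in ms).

651.1 ms

Solve the two-equation system in a and b:
  b = (902 − 712) / (log₂ 20 − log₂ 7) = 190 / (4.3219 − 2.8074) = 125.448 ms/bit
  a = 712 − 125.448 × 2.8074 = 359.823 ms
Then RT(5) = 359.823 + 125.448 × log₂ 5 = 359.823 + 125.448 × 2.3219 ≈ 651.104 ms.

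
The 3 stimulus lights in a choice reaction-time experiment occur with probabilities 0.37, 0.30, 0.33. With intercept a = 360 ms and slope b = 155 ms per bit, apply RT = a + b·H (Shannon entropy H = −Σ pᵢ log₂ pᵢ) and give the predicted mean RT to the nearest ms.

Entropy contributions −pᵢ log₂ pᵢ: 0.5307, 0.5211, 0.5278; sum H = 1.5796 bits.
RT = a + bH = 360 + 155·1.5796 = 604.84 ms.

605 ms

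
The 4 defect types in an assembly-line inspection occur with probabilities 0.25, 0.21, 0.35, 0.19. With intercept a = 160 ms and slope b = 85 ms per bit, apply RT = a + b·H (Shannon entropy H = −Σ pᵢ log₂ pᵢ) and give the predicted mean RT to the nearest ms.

Entropy contributions −pᵢ log₂ pᵢ: 0.5000, 0.4728, 0.5301, 0.4552; sum H = 1.9582 bits.
RT = a + bH = 160 + 85·1.9582 = 326.44 ms.

326 ms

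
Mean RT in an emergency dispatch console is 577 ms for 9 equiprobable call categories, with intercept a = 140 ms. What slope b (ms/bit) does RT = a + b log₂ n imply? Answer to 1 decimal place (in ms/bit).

b = (577 − 140) / log₂(9) = 437 / 3.1699 = 137.858 ms/bit.

137.9 ms/bit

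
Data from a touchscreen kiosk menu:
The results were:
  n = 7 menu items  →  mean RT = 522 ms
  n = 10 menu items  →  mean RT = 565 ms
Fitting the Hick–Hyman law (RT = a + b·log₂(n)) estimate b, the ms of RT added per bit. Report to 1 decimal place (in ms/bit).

The slope on a log₂ axis is (565 − 522) / (3.3219 − 2.8074) = 83.564 ms/bit.

83.6 ms/bit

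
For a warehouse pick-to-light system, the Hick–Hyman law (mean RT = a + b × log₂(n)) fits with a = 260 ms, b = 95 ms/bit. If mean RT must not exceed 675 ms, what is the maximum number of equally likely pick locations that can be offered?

20

95·log₂ n ≤ 675 − 260 = 415, giving log₂ n ≤ 4.3684 and n ≤ 20.655. The largest whole number is 20.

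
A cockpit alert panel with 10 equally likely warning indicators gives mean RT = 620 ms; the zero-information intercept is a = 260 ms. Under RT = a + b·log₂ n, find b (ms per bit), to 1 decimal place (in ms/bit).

108.4 ms/bit

10 alternatives carry log₂ 10 = 3.3219 bits; the choice cost is 620 − 260 = 360 ms, so b = 360/3.3219 = 108.371 ms/bit.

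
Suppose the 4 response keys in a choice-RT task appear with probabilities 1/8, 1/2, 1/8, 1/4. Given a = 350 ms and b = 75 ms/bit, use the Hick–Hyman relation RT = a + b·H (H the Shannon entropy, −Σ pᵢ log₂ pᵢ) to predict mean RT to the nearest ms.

Each term −pᵢ log₂ pᵢ: 0.125·3 + 0.5·1 + 0.125·3 + 0.25·2; summed, H = 1.750 bits.
Mean RT = a + bH = 350 + 75·1.750 = 481.25 ms.

481 ms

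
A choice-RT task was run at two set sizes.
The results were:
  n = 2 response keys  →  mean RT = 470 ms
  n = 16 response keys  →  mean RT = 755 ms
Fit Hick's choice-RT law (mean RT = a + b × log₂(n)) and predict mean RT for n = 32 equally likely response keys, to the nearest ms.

850 ms

Solve the two-equation system in a and b:
  b = (755 − 470) / (log₂ 16 − log₂ 2) = 285 / (4 − 1) = 95 ms/bit
  a = 470 − 95 × 1 = 375 ms
Then RT(32) = 375 + 95 × log₂ 32 = 375 + 95 × 5 ≈ 850.000 ms.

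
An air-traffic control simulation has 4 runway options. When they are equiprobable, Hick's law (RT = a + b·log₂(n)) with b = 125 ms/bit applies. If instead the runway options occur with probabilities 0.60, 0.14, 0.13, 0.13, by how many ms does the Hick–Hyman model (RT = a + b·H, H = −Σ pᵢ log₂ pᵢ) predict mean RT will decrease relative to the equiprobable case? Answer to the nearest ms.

Equiprobable entropy H₀ = log₂ 4 = 2.0000 bits.
Skewed entropy H = −Σ pᵢ log₂ pᵢ = 1.6046 bits.
ΔRT = b·(H₀ − H) = 125 × 0.3954 = 49.43 ms.

49 ms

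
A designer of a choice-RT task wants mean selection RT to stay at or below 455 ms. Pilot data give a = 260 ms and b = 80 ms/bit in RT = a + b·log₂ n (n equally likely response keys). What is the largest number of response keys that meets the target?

Set 260 + 80·log₂ n ≤ 455 → log₂ n ≤ (455 − 260)/80 = 2.4375.
So n ≤ 2^2.4375 = 5.417; the largest integer n is 5.

5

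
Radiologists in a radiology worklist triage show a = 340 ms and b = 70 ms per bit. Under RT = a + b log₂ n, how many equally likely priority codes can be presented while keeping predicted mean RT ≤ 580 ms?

Information budget: (580 − 340)/70 = 3.4286 bits, so n ≤ 2^3.4286 = 10.767 → at most 10.

10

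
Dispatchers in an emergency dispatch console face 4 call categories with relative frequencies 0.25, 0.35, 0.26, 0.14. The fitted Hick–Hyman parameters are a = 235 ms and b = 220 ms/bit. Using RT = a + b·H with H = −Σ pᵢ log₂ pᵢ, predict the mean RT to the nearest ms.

H = 0.25·log₂(1/0.25) + 0.35·log₂(1/0.35) + 0.26·log₂(1/0.26) + 0.14·log₂(1/0.14) = 1.9325 bits.
RT = 235 + 220 × 1.9325 = 660.15 ms.

660 ms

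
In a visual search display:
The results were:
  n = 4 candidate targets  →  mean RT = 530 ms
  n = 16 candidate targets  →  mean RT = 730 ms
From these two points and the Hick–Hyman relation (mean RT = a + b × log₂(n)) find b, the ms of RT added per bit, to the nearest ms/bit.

100 ms/bit

Slope: b = (730 − 530) / (log₂ 16 − log₂ 4) = 200/2.0000 = 100 ms/bit.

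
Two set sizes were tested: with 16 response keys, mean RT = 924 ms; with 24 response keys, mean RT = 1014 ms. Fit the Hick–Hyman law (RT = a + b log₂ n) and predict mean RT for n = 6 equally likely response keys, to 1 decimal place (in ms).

706.3 ms

With log₂ n on the abscissa the relation is linear; from the two conditions:
  b = (1014 − 924) / (log₂ 24 − log₂ 16) = 90 / (4.5850 − 4) = 153.856 ms/bit
  a = 924 − 153.856 × 4 = 308.576 ms
Then RT(6) = 308.576 + 153.856 × log₂ 6 = 308.576 + 153.856 × 2.5850 ≈ 706.288 ms.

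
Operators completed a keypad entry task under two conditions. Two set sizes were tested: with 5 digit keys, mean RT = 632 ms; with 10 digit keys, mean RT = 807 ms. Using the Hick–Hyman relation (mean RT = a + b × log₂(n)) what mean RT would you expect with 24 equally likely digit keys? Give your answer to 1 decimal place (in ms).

1028.0 ms

With log₂ n on the abscissa the relation is linear; from the two conditions:
  b = (807 − 632) / (log₂ 10 − log₂ 5) = 175 / (3.3219 − 2.3219) = 175.000 ms/bit
  a = 632 − 175.000 × 2.3219 = 225.663 ms
Then RT(24) = 225.663 + 175.000 × log₂ 24 = 225.663 + 175.000 × 4.5850 ≈ 1028.031 ms.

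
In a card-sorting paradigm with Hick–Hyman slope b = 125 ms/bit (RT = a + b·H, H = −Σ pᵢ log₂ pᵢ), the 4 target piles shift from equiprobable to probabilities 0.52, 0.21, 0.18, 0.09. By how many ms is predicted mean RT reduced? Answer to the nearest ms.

35 ms

The RT saving is b·ΔH. Equiprobable H₀ = log₂(4) = 2.0000 bits; with the given probabilities H = 1.7214 bits.
b·(H₀ − H) = 125 × (2.0000 − 1.7214) = 34.83 ms.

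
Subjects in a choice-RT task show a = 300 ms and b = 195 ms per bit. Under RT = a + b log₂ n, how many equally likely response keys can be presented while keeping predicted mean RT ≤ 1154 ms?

195·log₂ n ≤ 1154 − 300 = 854, giving log₂ n ≤ 4.3795 and n ≤ 20.814. The largest whole number is 20.

20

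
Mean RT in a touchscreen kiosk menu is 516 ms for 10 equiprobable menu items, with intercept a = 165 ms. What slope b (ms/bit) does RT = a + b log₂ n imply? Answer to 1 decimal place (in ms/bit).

10 alternatives carry log₂ 10 = 3.3219 bits; the choice cost is 516 − 165 = 351 ms, so b = 351/3.3219 = 105.662 ms/bit.

105.7 ms/bit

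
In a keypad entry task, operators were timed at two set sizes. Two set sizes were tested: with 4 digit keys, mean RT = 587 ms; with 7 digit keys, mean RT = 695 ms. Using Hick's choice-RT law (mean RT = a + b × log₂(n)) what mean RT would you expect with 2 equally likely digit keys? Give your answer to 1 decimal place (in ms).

453.2 ms

Fit slope and intercept:
  b = (695 − 587) / (log₂ 7 − log₂ 4) = 108 / (2.8074 − 2) = 133.770 ms/bit
  a = 587 − 133.770 × 2 = 319.460 ms
Then RT(2) = 319.460 + 133.770 × log₂ 2 = 319.460 + 133.770 × 1 ≈ 453.230 ms.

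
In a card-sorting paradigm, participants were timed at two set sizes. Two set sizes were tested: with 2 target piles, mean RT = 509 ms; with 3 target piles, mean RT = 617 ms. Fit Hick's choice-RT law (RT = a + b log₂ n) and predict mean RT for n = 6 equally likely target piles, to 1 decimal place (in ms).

With log₂ n on the abscissa the relation is linear; from the two conditions:
  b = (617 − 509) / (log₂ 3 − log₂ 2) = 108 / (1.5850 − 1) = 184.627 ms/bit
  a = 509 − 184.627 × 1 = 324.373 ms
Then RT(6) = 324.373 + 184.627 × log₂ 6 = 324.373 + 184.627 × 2.5850 ≈ 801.627 ms.

801.6 ms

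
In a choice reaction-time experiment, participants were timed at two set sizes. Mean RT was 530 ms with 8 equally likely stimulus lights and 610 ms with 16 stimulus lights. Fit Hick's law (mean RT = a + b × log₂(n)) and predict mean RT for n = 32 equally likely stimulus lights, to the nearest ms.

RT is linear in log₂ n, so two points fix the line:
  b = (610 − 530) / (log₂ 16 − log₂ 8) = 80 / (4 − 3) = 80 ms/bit
  a = 530 − 80 × 3 = 290 ms
Then RT(32) = 290 + 80 × log₂ 32 = 290 + 80 × 5 ≈ 690.000 ms.

690 ms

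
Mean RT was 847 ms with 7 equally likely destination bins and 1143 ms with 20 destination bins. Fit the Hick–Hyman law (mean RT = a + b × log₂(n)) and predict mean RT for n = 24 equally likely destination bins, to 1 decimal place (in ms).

1194.4 ms

RT is linear in log₂ n, so two points fix the line:
  b = (1143 − 847) / (log₂ 20 − log₂ 7) = 296 / (4.3219 − 2.8074) = 195.435 ms/bit
  a = 847 − 195.435 × 2.8074 = 298.346 ms
Then RT(24) = 298.346 + 195.435 × log₂ 24 = 298.346 + 195.435 × 4.5850 ≈ 1194.406 ms.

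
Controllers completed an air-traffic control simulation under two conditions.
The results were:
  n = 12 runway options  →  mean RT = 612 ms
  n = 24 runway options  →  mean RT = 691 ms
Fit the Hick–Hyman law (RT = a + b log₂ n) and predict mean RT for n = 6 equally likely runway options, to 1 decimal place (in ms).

With log₂ n on the abscissa the relation is linear; from the two conditions:
  b = (691 − 612) / (log₂ 24 − log₂ 12) = 79 / (4.5850 − 3.5850) = 79.000 ms/bit
  a = 612 − 79.000 × 3.5850 = 328.788 ms
Then RT(6) = 328.788 + 79.000 × log₂ 6 = 328.788 + 79.000 × 2.5850 ≈ 533.000 ms.

533.0 ms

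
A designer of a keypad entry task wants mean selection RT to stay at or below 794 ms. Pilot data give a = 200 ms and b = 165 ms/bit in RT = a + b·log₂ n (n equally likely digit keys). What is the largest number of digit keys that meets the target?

12

Information budget: (794 − 200)/165 = 3.6000 bits, so n ≤ 2^3.6000 = 12.126 → at most 12.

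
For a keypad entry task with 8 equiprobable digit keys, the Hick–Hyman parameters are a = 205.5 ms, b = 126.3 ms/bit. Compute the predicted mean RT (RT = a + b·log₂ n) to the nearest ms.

584 ms

log₂(8) = 3 bits, so RT = 205.5 + 126.3 × 3 ≈ 584.400 ms.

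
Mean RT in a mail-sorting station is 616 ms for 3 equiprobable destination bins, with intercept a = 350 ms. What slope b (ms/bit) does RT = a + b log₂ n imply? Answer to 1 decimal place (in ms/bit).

b = (616 − 350) / log₂(3) = 266 / 1.5850 = 167.827 ms/bit.

167.8 ms/bit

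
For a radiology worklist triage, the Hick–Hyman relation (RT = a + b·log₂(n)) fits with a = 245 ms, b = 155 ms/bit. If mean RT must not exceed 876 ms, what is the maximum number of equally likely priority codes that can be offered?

16

155·log₂ n ≤ 876 − 245 = 631, giving log₂ n ≤ 4.0710 and n ≤ 16.807. The largest whole number is 16.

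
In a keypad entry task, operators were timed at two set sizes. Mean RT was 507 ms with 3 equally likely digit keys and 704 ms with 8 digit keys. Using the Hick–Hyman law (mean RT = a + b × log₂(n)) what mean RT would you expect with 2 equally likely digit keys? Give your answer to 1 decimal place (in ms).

Solve the two-equation system in a and b:
  b = (704 − 507) / (log₂ 8 − log₂ 3) = 197 / (3 − 1.5850) = 139.219 ms/bit
  a = 507 − 139.219 × 1.5850 = 286.343 ms
Then RT(2) = 286.343 + 139.219 × log₂ 2 = 286.343 + 139.219 × 1 ≈ 425.562 ms.

425.6 ms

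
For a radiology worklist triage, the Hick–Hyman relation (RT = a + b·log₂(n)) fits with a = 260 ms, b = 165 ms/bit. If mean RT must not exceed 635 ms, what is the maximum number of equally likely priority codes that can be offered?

165·log₂ n ≤ 635 − 260 = 375, giving log₂ n ≤ 2.2727 and n ≤ 4.832. The largest whole number is 4.

4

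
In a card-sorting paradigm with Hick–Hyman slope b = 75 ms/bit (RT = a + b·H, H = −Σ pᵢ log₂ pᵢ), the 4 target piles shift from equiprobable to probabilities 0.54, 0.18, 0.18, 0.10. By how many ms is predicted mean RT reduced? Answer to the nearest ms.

The RT saving is b·ΔH. Equiprobable H₀ = log₂(4) = 2.0000 bits; with the given probabilities H = 1.7029 bits.
b·(H₀ − H) = 75 × (2.0000 − 1.7029) = 22.29 ms.

22 ms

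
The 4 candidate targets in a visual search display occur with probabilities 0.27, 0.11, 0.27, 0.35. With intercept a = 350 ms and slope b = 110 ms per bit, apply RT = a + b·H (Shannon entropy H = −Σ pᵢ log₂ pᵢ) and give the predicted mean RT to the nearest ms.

H = 0.27·log₂(1/0.27) + 0.11·log₂(1/0.11) + 0.27·log₂(1/0.27) + 0.35·log₂(1/0.35) = 1.9004 bits.
RT = 350 + 110 × 1.9004 = 559.05 ms.

559 ms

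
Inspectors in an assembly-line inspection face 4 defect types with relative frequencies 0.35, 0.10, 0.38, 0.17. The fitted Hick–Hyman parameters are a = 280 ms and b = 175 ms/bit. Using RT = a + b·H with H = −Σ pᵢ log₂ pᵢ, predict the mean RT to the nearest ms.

600 ms

H = 0.35·log₂(1/0.35) + 0.10·log₂(1/0.10) + 0.38·log₂(1/0.38) + 0.17·log₂(1/0.17) = 1.8273 bits.
RT = 280 + 175 × 1.8273 = 599.78 ms.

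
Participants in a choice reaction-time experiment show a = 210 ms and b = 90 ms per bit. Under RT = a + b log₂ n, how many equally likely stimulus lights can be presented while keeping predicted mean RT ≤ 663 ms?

90·log₂ n ≤ 663 − 210 = 453, giving log₂ n ≤ 5.0333 and n ≤ 32.748. The largest whole number is 32.

32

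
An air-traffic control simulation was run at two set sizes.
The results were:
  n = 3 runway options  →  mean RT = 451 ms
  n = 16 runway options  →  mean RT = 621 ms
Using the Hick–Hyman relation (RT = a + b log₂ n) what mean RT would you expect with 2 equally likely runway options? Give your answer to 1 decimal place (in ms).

With log₂ n on the abscissa the relation is linear; from the two conditions:
  b = (621 − 451) / (log₂ 16 − log₂ 3) = 170 / (4 − 1.5850) = 70.392 ms/bit
  a = 451 − 70.392 × 1.5850 = 339.431 ms
Then RT(2) = 339.431 + 70.392 × log₂ 2 = 339.431 + 70.392 × 1 ≈ 409.823 ms.

409.8 ms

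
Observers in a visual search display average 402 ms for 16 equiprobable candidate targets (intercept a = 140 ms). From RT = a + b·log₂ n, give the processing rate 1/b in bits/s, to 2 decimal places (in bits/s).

Choice component = 402 − 140 = 262 ms over log₂(16) = 4 bits.
b = 262 / 4 = 65.500 ms/bit, so 1/b = 15.267 bits/s.

15.27 bits/s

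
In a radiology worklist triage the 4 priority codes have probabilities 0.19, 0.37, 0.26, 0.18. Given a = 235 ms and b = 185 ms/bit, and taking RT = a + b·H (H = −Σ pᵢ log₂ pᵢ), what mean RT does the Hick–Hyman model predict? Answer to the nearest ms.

Entropy contributions −pᵢ log₂ pᵢ: 0.4552, 0.5307, 0.5053, 0.4453; sum H = 1.9366 bits.
RT = a + bH = 235 + 185·1.9366 = 593.26 ms.

593 ms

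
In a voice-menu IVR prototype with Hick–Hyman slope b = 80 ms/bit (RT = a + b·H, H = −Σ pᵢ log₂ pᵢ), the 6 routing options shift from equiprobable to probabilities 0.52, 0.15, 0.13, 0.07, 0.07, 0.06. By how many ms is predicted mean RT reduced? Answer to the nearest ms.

42 ms

The RT saving is b·ΔH. Equiprobable H₀ = log₂(6) = 2.5850 bits; with the given probabilities H = 2.0644 bits.
b·(H₀ − H) = 80 × (2.5850 − 2.0644) = 41.64 ms.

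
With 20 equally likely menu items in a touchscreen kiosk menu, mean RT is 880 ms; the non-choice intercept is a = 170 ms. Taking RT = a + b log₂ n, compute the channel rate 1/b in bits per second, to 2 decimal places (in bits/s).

Choice component = 880 − 170 = 710 ms over log₂(20) = 4.3219 bits.
b = 710 / 4.3219 = 164.279 ms/bit, so 1/b = 6.087 bits/s.

6.09 bits/s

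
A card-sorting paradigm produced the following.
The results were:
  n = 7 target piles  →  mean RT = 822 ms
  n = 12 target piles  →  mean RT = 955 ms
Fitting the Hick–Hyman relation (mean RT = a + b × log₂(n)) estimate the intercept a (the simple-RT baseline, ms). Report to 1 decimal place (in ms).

b = (RT₂ − RT₁)/(log₂ n₂ − log₂ n₁) = (955 − 822)/(3.5850 − 2.8074) = 171.037 ms/bit.
a = RT₁ − b·log₂ n₁ = 822 − 171.037 × 2.8074 = 341.837 ms.

341.8 ms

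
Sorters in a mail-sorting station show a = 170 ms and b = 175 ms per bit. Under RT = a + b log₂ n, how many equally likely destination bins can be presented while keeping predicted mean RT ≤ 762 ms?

Set 170 + 175·log₂ n ≤ 762 → log₂ n ≤ (762 − 170)/175 = 3.3829.
So n ≤ 2^3.3829 = 10.431; the largest integer n is 10.

10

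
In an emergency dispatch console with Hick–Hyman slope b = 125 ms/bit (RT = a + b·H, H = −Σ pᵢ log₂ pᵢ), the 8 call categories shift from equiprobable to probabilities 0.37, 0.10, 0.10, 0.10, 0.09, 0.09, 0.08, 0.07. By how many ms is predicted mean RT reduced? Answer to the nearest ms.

The RT saving is b·ΔH. Equiprobable H₀ = log₂(8) = 3.0000 bits; with the given probabilities H = 2.7127 bits.
b·(H₀ − H) = 125 × (3.0000 − 2.7127) = 35.92 ms.

36 ms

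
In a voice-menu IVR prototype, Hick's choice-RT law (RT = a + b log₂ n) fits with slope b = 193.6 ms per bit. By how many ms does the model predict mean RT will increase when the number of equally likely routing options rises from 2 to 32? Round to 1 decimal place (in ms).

Only the slope matters, since a is common to both: ΔRT = b·log₂(n₂/n₁).
log₂(32) − log₂(2) = log₂(32/2) = log₂(16) = 4.
ΔRT = 193.6 × 4.0000 = 774.400 ms.

774.4 ms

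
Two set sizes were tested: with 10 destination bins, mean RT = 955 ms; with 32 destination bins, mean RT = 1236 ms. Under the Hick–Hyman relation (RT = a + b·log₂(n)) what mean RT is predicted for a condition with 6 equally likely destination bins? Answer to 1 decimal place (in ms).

831.6 ms

RT is linear in log₂ n, so two points fix the line:
  b = (1236 − 955) / (log₂ 32 − log₂ 10) = 281 / (5 − 3.3219) = 167.454 ms/bit
  a = 955 − 167.454 × 3.3219 = 398.730 ms
Then RT(6) = 398.730 + 167.454 × log₂ 6 = 398.730 + 167.454 × 2.5850 ≈ 831.592 ms.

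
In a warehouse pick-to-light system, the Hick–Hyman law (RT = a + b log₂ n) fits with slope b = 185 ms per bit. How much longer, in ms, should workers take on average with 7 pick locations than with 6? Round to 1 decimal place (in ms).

ΔRT = (a + b log₂ n₂) − (a + b log₂ n₁) = b·(log₂ n₂ − log₂ n₁).
log₂(7) − log₂(6) = 2.8074 − 2.5850 = 0.2224.
ΔRT = 185 × 0.2224 = 41.143 ms.

41.1 ms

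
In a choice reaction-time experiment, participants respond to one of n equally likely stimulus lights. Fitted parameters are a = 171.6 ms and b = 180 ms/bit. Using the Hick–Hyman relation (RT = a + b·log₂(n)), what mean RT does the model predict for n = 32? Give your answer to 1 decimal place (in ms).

log₂(32) = 5 bits, so RT = 171.6 + 180 × 5 ≈ 1071.600 ms.

1071.6 ms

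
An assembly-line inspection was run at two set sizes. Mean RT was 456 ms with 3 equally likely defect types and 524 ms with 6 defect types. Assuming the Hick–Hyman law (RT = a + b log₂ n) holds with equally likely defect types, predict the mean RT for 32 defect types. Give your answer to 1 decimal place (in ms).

688.2 ms

RT is linear in log₂ n, so two points fix the line:
  b = (524 − 456) / (log₂ 6 − log₂ 3) = 68 / (2.5850 − 1.5850) = 68.000 ms/bit
  a = 456 − 68.000 × 1.5850 = 348.223 ms
Then RT(32) = 348.223 + 68.000 × log₂ 32 = 348.223 + 68.000 × 5 ≈ 688.223 ms.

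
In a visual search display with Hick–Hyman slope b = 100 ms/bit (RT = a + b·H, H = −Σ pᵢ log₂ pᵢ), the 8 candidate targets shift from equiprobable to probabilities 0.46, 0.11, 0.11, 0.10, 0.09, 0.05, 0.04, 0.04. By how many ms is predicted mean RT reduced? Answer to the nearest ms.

55 ms

The RT saving is b·ΔH. Equiprobable H₀ = log₂(8) = 3.0000 bits; with the given probabilities H = 2.4484 bits.
b·(H₀ − H) = 100 × (3.0000 − 2.4484) = 55.16 ms.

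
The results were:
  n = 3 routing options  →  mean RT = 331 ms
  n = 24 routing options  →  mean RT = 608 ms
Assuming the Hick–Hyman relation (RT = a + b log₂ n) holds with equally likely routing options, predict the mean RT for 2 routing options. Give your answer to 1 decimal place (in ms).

277.0 ms

RT is linear in log₂ n, so two points fix the line:
  b = (608 − 331) / (log₂ 24 − log₂ 3) = 277 / (4.5850 − 1.5850) = 92.333 ms/bit
  a = 331 − 92.333 × 1.5850 = 184.655 ms
Then RT(2) = 184.655 + 92.333 × log₂ 2 = 184.655 + 92.333 × 1 ≈ 276.988 ms.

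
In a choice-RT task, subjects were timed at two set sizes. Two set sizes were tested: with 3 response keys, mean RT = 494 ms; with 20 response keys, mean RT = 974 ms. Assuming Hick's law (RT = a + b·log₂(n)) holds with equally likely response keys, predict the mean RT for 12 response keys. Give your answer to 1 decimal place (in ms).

844.8 ms

Solve the two-equation system in a and b:
  b = (974 − 494) / (log₂ 20 − log₂ 3) = 480 / (4.3219 − 1.5850) = 175.377 ms/bit
  a = 494 − 175.377 × 1.5850 = 216.035 ms
Then RT(12) = 216.035 + 175.377 × log₂ 12 = 216.035 + 175.377 × 3.5850 ≈ 844.753 ms.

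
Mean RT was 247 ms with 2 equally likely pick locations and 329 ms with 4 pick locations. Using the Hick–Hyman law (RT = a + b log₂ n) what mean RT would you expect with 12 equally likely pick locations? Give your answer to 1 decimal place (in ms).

459.0 ms

With log₂ n on the abscissa the relation is linear; from the two conditions:
  b = (329 − 247) / (log₂ 4 − log₂ 2) = 82 / (2 − 1) = 82.000 ms/bit
  a = 247 − 82.000 × 1 = 165.000 ms
Then RT(12) = 165.000 + 82.000 × log₂ 12 = 165.000 + 82.000 × 3.5850 ≈ 458.967 ms.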